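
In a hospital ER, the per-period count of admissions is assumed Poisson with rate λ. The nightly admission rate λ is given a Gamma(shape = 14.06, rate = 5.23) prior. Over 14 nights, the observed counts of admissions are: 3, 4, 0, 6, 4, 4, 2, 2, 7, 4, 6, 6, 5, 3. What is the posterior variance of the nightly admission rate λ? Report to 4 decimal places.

0.1895

With a Gamma(shape α, rate β) prior, the Poisson likelihood is conjugate: the posterior is Gamma(α + ΣXᵢ, β + n).
Sum of counts S = 56 over n = 14 nights.
Posterior: Gamma(α+S, β+n) = Gamma(14.06+56, 5.23+14) = Gamma(70.06, 19.23).
Var = α/β² = 70.06/19.23² = 0.1895.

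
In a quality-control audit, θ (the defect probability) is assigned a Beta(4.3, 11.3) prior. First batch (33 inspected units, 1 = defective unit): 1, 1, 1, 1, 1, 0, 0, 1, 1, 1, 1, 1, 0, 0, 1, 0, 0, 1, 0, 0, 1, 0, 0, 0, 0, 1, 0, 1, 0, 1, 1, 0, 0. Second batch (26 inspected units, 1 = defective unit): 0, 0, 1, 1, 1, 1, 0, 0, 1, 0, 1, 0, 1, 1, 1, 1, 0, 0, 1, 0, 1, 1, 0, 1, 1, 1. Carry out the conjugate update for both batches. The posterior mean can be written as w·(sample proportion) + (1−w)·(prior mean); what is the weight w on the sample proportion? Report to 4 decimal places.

The Beta prior is conjugate to a Binomial/Bernoulli likelihood; the update adds successes to α and failures to β.
Total number of inspected units: n = 33 + 26 = 59.
Posterior mean = (α₀+k)/(α₀+β₀+n) = [n/(α₀+β₀+n)]·(k/n) + [(α₀+β₀)/(α₀+β₀+n)]·α₀/(α₀+β₀), so only n and the prior enter the weight.
The weight on the data is w = n/(α₀+β₀+n) = 59/(4.3+11.3+59) = 59/74.6 = 0.7909.

0.7909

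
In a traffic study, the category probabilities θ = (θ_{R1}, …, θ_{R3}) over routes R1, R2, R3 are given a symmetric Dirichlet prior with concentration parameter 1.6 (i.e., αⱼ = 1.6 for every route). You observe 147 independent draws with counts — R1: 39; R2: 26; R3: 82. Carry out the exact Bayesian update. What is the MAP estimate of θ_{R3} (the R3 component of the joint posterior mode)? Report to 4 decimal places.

The Dirichlet prior is conjugate to the Multinomial likelihood: each posterior αⱼ = prior αⱼ + observed count nⱼ.
Posterior concentration: (40.6, 27.6, 83.6), total = 151.8.
Joint mode component: (α_{R3}−1)/(Σα−K) = 82.6/148.8 = 0.5551.

0.5551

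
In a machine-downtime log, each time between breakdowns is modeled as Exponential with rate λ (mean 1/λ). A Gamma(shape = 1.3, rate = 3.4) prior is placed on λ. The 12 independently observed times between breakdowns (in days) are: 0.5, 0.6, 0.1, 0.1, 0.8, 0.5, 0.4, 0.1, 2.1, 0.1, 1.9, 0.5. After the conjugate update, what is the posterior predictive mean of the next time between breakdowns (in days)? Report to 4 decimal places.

0.9024

With a Gamma(shape α, rate β) prior on the exponential rate λ, the posterior after n observations with total T = Σxᵢ is Gamma(α+n, β+T).
Sum of observations T = 7.7 days; n = 12.
Posterior: Gamma(1.3+12, 3.4+7.7) = Gamma(13.3, 11.1).
The predictive distribution for the next observation is Lomax; its mean is β/(α−1) = 11.1/12.3 = 0.9024.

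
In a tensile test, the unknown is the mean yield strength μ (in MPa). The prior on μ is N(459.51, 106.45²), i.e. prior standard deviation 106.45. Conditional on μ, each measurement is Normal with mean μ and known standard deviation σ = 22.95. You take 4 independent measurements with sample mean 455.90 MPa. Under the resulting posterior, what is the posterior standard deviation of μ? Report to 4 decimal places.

For Normal data with known variance σ², a Normal(μ₀, σ₀²) prior on μ is conjugate. Posterior precision = 1/σ₀² + n/σ²; posterior mean is the precision-weighted average of μ₀ and x̄.
σ₀² = 106.45² = 11331.6025, σ² = 22.95² = 526.7025; σ² + n·σ₀² = 526.7025 + 4·11331.6025 = 45853.1125.
Posterior precision = 1/σ₀² + n/σ² = 1/11331.6025 + 4/526.7025 = (σ² + n·σ₀²)/(σ₀²σ²) = 45853.1125/(11331.6025·526.7025); posterior variance σₙ² = σ₀²σ²/(σ² + n·σ₀²) = 11331.6025·526.7025/45853.1125 = 130.163102.
Posterior SD = √σₙ² = √(11331.6025·526.7025/45853.1125) = 11.4089.

11.4089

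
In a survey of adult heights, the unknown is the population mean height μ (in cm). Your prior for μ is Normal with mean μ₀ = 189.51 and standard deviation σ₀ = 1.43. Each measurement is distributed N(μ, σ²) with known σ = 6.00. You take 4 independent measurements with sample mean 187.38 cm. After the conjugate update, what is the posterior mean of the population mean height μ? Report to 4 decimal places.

For Normal data with known variance σ², a Normal(μ₀, σ₀²) prior on μ is conjugate. Posterior precision = 1/σ₀² + n/σ²; posterior mean is the precision-weighted average of μ₀ and x̄.
n·x̄ = 4·187.38 = 749.52.
σ₀² = 1.43² = 2.0449, σ² = 6.00² = 36; σ² + n·σ₀² = 36 + 4·2.0449 = 44.1796.
Posterior mean = (μ₀/σ₀² + n·x̄/σ²)/(1/σ₀² + n/σ²) = (σ²·μ₀ + σ₀²·n·x̄)/(σ² + n·σ₀²) = (36·189.51 + 2.0449·749.52)/44.1796 = 8355.053448/44.1796 = 189.1156.

189.1156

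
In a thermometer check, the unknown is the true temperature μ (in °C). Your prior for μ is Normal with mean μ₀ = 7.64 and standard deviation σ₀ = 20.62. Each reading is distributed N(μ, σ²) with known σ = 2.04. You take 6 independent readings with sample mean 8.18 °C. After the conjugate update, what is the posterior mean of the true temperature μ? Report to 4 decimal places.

For Normal data with known variance σ², a Normal(μ₀, σ₀²) prior on μ is conjugate. Posterior precision = 1/σ₀² + n/σ²; posterior mean is the precision-weighted average of μ₀ and x̄.
n·x̄ = 6·8.18 = 49.08.
σ₀² = 20.62² = 425.1844, σ² = 2.04² = 4.1616; σ² + n·σ₀² = 4.1616 + 6·425.1844 = 2555.268.
Posterior mean = (μ₀/σ₀² + n·x̄/σ²)/(1/σ₀² + n/σ²) = (σ²·μ₀ + σ₀²·n·x̄)/(σ² + n·σ₀²) = (4.1616·7.64 + 425.1844·49.08)/2555.268 = 20899.844976/2555.268 = 8.1791.

8.1791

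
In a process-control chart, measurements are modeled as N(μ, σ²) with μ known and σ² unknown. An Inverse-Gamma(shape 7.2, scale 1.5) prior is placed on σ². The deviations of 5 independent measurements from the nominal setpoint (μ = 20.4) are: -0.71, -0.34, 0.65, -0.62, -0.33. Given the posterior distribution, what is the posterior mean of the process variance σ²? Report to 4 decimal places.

0.2607

With known mean μ and an Inverse-Gamma(α, β) prior on σ², the Normal likelihood is conjugate: posterior is Inv-Gamma(α + n/2, β + Σ(xᵢ−μ)²/2).
Σ(xᵢ−μ)² = (-0.71)² + (-0.34)² + (0.65)² + (-0.62)² + (-0.33)² = 1.5355.
Posterior: Inv-Gamma(7.2 + 5/2, 1.5 + 1.5355/2) = Inv-Gamma(9.70, 2.26775).
E[σ²|data] = β/(α−1) = 2.26775/8.70 = 0.2607.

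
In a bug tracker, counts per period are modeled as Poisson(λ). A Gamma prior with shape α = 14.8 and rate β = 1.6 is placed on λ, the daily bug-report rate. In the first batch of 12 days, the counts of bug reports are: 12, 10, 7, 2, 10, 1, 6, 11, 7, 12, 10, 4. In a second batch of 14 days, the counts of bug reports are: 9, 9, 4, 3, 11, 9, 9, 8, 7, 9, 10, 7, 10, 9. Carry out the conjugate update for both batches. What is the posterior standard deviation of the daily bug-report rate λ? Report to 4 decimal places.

With a Gamma(shape α, rate β) prior, the Poisson likelihood is conjugate: the posterior is Gamma(α + ΣXᵢ, β + n).
Batch 1: sum of counts S = 92 over n = 12 days.
After batch 1: Gamma(α+S, β+n) = Gamma(14.8+92, 1.6+12) = Gamma(106.8, 13.6).
Batch 2: sum of counts S = 114 over n = 14 days.
After batch 2: Gamma(α+S, β+n) = Gamma(106.8+114, 13.6+14) = Gamma(220.8, 27.6).
SD = √α/β = √220.8/27.6 = 0.5384.

0.5384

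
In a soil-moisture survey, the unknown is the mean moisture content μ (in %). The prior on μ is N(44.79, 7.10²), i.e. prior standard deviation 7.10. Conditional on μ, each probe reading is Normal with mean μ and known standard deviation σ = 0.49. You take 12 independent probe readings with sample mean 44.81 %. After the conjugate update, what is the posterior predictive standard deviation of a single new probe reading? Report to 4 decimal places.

0.5100

For Normal data with known variance σ², a Normal(μ₀, σ₀²) prior on μ is conjugate. Posterior precision = 1/σ₀² + n/σ²; posterior mean is the precision-weighted average of μ₀ and x̄.
σ₀² = 7.10² = 50.41, σ² = 0.49² = 0.2401; σ² + n·σ₀² = 0.2401 + 12·50.41 = 605.1601.
Posterior precision = 1/σ₀² + n/σ² = 1/50.41 + 12/0.2401 = (σ² + n·σ₀²)/(σ₀²σ²) = 605.1601/(50.41·0.2401); posterior variance σₙ² = σ₀²σ²/(σ² + n·σ₀²) = 50.41·0.2401/605.1601 = 0.020000.
Predictive variance for one new observation = σₙ² + σ² = 50.41·0.2401/605.1601 + 0.2401 = σ²·(σ₀² + 605.1601)/605.1601 = 0.2401·655.5701/605.1601 = 0.260100; SD = √(0.2401·655.5701/605.1601) = 0.5100.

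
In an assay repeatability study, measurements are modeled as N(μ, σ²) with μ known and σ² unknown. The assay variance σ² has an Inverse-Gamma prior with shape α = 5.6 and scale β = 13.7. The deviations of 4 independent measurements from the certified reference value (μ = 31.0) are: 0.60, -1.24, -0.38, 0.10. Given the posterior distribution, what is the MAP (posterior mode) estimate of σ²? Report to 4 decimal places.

With known mean μ and an Inverse-Gamma(α, β) prior on σ², the Normal likelihood is conjugate: posterior is Inv-Gamma(α + n/2, β + Σ(xᵢ−μ)²/2).
Σ(xᵢ−μ)² = (0.60)² + (-1.24)² + (-0.38)² + (0.10)² = 2.0520.
Posterior: Inv-Gamma(5.6 + 4/2, 13.7 + 2.0520/2) = Inv-Gamma(7.60, 14.72600).
Mode = β/(α+1) = 14.72600/8.60 = 1.7123.

1.7123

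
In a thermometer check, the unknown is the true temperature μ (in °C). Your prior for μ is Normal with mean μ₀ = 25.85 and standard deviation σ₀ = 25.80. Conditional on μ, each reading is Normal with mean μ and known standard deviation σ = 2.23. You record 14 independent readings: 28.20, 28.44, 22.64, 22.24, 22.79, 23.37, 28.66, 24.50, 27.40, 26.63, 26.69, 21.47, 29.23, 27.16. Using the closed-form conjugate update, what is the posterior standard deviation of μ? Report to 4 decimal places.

For Normal data with known variance σ², a Normal(μ₀, σ₀²) prior on μ is conjugate. Posterior precision = 1/σ₀² + n/σ²; posterior mean is the precision-weighted average of μ₀ and x̄.
σ₀² = 25.80² = 665.64, σ² = 2.23² = 4.9729; σ² + n·σ₀² = 4.9729 + 14·665.64 = 9323.9329.
Posterior precision = 1/σ₀² + n/σ² = 1/665.64 + 14/4.9729 = (σ² + n·σ₀²)/(σ₀²σ²) = 9323.9329/(665.64·4.9729); posterior variance σₙ² = σ₀²σ²/(σ² + n·σ₀²) = 665.64·4.9729/9323.9329 = 0.355018.
Posterior SD = √σₙ² = √(665.64·4.9729/9323.9329) = 0.5958.

0.5958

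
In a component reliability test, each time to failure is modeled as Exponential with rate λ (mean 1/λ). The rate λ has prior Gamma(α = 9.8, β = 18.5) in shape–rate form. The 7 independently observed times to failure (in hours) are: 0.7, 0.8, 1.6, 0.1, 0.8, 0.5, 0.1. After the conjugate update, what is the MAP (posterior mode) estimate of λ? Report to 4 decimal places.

0.6840

With a Gamma(shape α, rate β) prior on the exponential rate λ, the posterior after n observations with total T = Σxᵢ is Gamma(α+n, β+T).
Sum of observations T = 4.6 hours; n = 7.
Posterior: Gamma(9.8+7, 18.5+4.6) = Gamma(16.8, 23.1).
Mode = (α−1)/β = 0.6840.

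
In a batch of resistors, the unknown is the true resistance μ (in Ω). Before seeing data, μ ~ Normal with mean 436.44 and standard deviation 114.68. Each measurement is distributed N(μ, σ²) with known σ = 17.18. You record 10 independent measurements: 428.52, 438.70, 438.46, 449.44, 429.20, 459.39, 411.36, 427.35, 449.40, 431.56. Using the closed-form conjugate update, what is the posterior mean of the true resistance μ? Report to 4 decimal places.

For Normal data with known variance σ², a Normal(μ₀, σ₀²) prior on μ is conjugate. Posterior precision = 1/σ₀² + n/σ²; posterior mean is the precision-weighted average of μ₀ and x̄.
Σxᵢ = 428.52 + 438.70 + 438.46 + 449.44 + 429.20 + 459.39 + 411.36 + 427.35 + 449.40 + 431.56 = 4363.38, so n·x̄ = 4363.38.
σ₀² = 114.68² = 13151.5024, σ² = 17.18² = 295.1524; σ² + n·σ₀² = 295.1524 + 10·13151.5024 = 131810.1764.
Posterior mean = (μ₀/σ₀² + n·x̄/σ²)/(1/σ₀² + n/σ²) = (σ²·μ₀ + σ₀²·n·x̄)/(σ² + n·σ₀²) = (295.1524·436.44 + 13151.5024·4363.38)/131810.1764 = 57513818.855568/131810.1764 = 436.3382.

436.3382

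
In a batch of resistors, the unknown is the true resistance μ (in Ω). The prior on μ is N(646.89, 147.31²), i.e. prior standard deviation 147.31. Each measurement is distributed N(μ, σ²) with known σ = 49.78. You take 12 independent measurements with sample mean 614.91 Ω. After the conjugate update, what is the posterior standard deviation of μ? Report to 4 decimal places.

For Normal data with known variance σ², a Normal(μ₀, σ₀²) prior on μ is conjugate. Posterior precision = 1/σ₀² + n/σ²; posterior mean is the precision-weighted average of μ₀ and x̄.
σ₀² = 147.31² = 21700.2361, σ² = 49.78² = 2478.0484; σ² + n·σ₀² = 2478.0484 + 12·21700.2361 = 262880.8816.
Posterior precision = 1/σ₀² + n/σ² = 1/21700.2361 + 12/2478.0484 = (σ² + n·σ₀²)/(σ₀²σ²) = 262880.8816/(21700.2361·2478.0484); posterior variance σₙ² = σ₀²σ²/(σ² + n·σ₀²) = 21700.2361·2478.0484/262880.8816 = 204.557422.
Posterior SD = √σₙ² = √(21700.2361·2478.0484/262880.8816) = 14.3024.

14.3024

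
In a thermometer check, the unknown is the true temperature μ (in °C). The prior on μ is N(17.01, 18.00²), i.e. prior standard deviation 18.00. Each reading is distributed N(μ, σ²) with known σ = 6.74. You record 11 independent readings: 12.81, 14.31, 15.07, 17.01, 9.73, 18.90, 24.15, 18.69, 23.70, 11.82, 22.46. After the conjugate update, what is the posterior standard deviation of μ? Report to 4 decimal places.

For Normal data with known variance σ², a Normal(μ₀, σ₀²) prior on μ is conjugate. Posterior precision = 1/σ₀² + n/σ²; posterior mean is the precision-weighted average of μ₀ and x̄.
σ₀² = 18.00² = 324, σ² = 6.74² = 45.4276; σ² + n·σ₀² = 45.4276 + 11·324 = 3609.4276.
Posterior precision = 1/σ₀² + n/σ² = 1/324 + 11/45.4276 = (σ² + n·σ₀²)/(σ₀²σ²) = 3609.4276/(324·45.4276); posterior variance σₙ² = σ₀²σ²/(σ² + n·σ₀²) = 324·45.4276/3609.4276 = 4.077805.
Posterior SD = √σₙ² = √(324·45.4276/3609.4276) = 2.0194.

2.0194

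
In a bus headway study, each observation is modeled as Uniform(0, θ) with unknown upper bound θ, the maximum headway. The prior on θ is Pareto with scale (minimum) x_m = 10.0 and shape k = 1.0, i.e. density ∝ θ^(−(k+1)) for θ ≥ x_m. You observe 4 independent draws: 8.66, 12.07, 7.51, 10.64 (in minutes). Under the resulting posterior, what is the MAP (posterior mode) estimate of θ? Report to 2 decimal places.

12.07

A Pareto(scale x_m, shape k) prior on the upper bound θ of Uniform(0, θ) is conjugate: posterior is Pareto(max(x_m, max xᵢ), k + n).
Sample maximum = 12.07; prior scale x_m = 10.0 → posterior scale = max = 12.07.
Posterior shape = 1.0 + 4 = 5.0.
The Pareto density is decreasing on [x_m, ∞), so the mode is x_m = 12.07.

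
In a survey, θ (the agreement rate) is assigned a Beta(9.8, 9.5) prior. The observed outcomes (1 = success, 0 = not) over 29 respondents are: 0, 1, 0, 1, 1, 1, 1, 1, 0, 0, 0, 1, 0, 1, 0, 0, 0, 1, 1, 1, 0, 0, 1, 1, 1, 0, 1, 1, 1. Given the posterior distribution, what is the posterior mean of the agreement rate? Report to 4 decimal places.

0.5549

The Beta prior is conjugate to a Binomial/Bernoulli likelihood; the update adds successes to α and failures to β.
Posterior: Beta(α+k, β+n−k) = Beta(9.8+17, 9.5+12) = Beta(26.8, 21.5).
Posterior mean = α/(α+β) = 26.8/48.3 = 0.5549.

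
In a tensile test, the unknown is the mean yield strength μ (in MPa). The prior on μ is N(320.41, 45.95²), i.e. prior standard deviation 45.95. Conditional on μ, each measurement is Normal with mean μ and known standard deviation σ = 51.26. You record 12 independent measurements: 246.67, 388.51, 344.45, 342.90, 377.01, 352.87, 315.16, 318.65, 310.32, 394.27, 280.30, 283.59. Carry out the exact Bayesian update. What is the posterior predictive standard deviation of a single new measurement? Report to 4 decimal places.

For Normal data with known variance σ², a Normal(μ₀, σ₀²) prior on μ is conjugate. Posterior precision = 1/σ₀² + n/σ²; posterior mean is the precision-weighted average of μ₀ and x̄.
σ₀² = 45.95² = 2111.4025, σ² = 51.26² = 2627.5876; σ² + n·σ₀² = 2627.5876 + 12·2111.4025 = 27964.4176.
Posterior precision = 1/σ₀² + n/σ² = 1/2111.4025 + 12/2627.5876 = (σ² + n·σ₀²)/(σ₀²σ²) = 27964.4176/(2111.4025·2627.5876); posterior variance σₙ² = σ₀²σ²/(σ² + n·σ₀²) = 2111.4025·2627.5876/27964.4176 = 198.391224.
Predictive variance for one new observation = σₙ² + σ² = 2111.4025·2627.5876/27964.4176 + 2627.5876 = σ²·(σ₀² + 27964.4176)/27964.4176 = 2627.5876·30075.8201/27964.4176 = 2825.978824; SD = √(2627.5876·30075.8201/27964.4176) = 53.1599.

53.1599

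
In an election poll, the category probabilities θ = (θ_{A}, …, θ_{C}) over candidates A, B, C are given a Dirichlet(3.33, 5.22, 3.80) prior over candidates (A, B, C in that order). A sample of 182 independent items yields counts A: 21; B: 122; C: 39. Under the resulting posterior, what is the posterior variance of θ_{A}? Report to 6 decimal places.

0.000561

The Dirichlet prior is conjugate to the Multinomial likelihood: each posterior αⱼ = prior αⱼ + observed count nⱼ.
Posterior concentration: (24.33, 127.22, 42.80), total = 194.35.
Var[θ_j] = α_j(Σα−α_j)/((Σα)²(Σα+1)) = 24.33·170.02/(194.35²·195.35) = 0.000561.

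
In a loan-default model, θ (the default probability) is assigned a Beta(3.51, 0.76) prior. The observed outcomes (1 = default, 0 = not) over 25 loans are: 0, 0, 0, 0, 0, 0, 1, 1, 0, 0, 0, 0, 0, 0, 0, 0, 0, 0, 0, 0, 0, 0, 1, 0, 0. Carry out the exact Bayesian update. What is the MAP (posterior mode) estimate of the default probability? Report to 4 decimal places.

The Beta prior is conjugate to a Binomial/Bernoulli likelihood; the update adds successes to α and failures to β.
Posterior: Beta(α+k, β+n−k) = Beta(3.51+3, 0.76+22) = Beta(6.51, 22.76).
Mode of Beta(a,b) for a,b>1 is (a−1)/(a+b−2) = 5.51/27.27 = 0.2021.

0.2021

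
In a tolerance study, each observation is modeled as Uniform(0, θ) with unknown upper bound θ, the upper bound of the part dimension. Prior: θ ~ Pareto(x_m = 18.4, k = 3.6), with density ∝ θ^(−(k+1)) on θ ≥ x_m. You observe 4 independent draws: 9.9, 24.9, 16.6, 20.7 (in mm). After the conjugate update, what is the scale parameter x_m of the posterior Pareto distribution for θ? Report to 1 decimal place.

A Pareto(scale x_m, shape k) prior on the upper bound θ of Uniform(0, θ) is conjugate: posterior is Pareto(max(x_m, max xᵢ), k + n).
Sample maximum = 24.9; prior scale x_m = 18.4 → posterior scale = max = 24.9.
Posterior shape = 3.6 + 4 = 7.6.
Posterior scale x_m = 24.9.

24.9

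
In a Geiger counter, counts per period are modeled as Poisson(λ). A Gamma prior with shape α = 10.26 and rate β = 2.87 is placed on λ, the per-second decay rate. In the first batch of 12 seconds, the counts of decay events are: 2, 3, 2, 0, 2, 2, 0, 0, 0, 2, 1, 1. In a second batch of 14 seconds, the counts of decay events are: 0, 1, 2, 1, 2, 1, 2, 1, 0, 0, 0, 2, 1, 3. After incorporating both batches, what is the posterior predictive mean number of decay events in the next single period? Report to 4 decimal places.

With a Gamma(shape α, rate β) prior, the Poisson likelihood is conjugate: the posterior is Gamma(α + ΣXᵢ, β + n).
Batch 1: sum of counts S = 15 over n = 12 seconds.
After batch 1: Gamma(α+S, β+n) = Gamma(10.26+15, 2.87+12) = Gamma(25.26, 14.87).
Batch 2: sum of counts S = 16 over n = 14 seconds.
After batch 2: Gamma(α+S, β+n) = Gamma(25.26+16, 14.87+14) = Gamma(41.26, 28.87).
The predictive distribution for one future period is NegBinom with mean α/β = 1.4292.

1.4292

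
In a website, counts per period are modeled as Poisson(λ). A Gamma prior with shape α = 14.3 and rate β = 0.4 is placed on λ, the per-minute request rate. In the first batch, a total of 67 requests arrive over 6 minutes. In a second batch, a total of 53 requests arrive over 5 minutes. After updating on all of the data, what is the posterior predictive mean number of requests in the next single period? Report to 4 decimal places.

With a Gamma(shape α, rate β) prior, the Poisson likelihood is conjugate: the posterior is Gamma(α + ΣXᵢ, β + n).
After batch 1: Gamma(α+S, β+n) = Gamma(14.3+67, 0.4+6) = Gamma(81.3, 6.4).
After batch 2: Gamma(α+S, β+n) = Gamma(81.3+53, 6.4+5) = Gamma(134.3, 11.4).
The predictive distribution for one future period is NegBinom with mean α/β = 11.7807.

11.7807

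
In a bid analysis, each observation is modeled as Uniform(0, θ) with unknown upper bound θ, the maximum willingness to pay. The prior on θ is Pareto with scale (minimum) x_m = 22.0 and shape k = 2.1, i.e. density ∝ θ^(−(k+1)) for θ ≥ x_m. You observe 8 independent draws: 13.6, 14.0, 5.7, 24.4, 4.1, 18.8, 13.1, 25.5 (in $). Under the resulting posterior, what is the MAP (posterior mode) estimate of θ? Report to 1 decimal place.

25.5

A Pareto(scale x_m, shape k) prior on the upper bound θ of Uniform(0, θ) is conjugate: posterior is Pareto(max(x_m, max xᵢ), k + n).
Sample maximum = 25.5; prior scale x_m = 22.0 → posterior scale = max = 25.5.
Posterior shape = 2.1 + 8 = 10.1.
The Pareto density is decreasing on [x_m, ∞), so the mode is x_m = 25.5.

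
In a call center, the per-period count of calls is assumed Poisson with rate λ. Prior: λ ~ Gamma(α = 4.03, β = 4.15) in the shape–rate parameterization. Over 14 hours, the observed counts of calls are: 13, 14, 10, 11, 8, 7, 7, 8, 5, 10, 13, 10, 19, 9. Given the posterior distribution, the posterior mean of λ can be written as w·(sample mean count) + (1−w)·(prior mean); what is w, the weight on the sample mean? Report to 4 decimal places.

0.7713

With a Gamma(shape α, rate β) prior, the Poisson likelihood is conjugate: the posterior is Gamma(α + ΣXᵢ, β + n).
Posterior mean = (α₀+S)/(β₀+n) = [n/(β₀+n)]·(S/n) + [β₀/(β₀+n)]·(α₀/β₀), so only n and β₀ enter the weight.
Weight on data w = n/(β₀+n) = 14/(4.15+14) = 14/18.15 = 0.7713.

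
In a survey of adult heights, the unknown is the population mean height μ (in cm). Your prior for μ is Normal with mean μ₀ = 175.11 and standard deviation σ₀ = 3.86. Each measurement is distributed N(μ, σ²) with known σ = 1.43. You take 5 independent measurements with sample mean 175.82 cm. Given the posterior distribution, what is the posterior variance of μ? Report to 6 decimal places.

For Normal data with known variance σ², a Normal(μ₀, σ₀²) prior on μ is conjugate. Posterior precision = 1/σ₀² + n/σ²; posterior mean is the precision-weighted average of μ₀ and x̄.
σ₀² = 3.86² = 14.8996, σ² = 1.43² = 2.0449; σ² + n·σ₀² = 2.0449 + 5·14.8996 = 76.5429.
Posterior precision = 1/σ₀² + n/σ² = 1/14.8996 + 5/2.0449 = (σ² + n·σ₀²)/(σ₀²σ²) = 76.5429/(14.8996·2.0449); posterior variance σₙ² = σ₀²σ²/(σ² + n·σ₀²) = 14.8996·2.0449/76.5429 = 0.398054.

0.398054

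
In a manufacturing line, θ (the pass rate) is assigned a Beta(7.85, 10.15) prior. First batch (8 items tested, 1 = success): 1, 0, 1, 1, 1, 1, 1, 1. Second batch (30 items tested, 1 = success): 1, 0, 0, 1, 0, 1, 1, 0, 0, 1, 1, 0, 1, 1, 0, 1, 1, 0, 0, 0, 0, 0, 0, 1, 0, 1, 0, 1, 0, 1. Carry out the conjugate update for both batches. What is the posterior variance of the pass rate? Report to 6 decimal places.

The Beta prior is conjugate to a Binomial/Bernoulli likelihood; the update adds successes to α and failures to β.
After batch 1: Beta(7.85+7, 10.15+1) = Beta(14.85, 11.15).
After batch 2: Beta(14.85+14, 11.15+16) = Beta(28.85, 27.15).
Var = αβ/((α+β)²(α+β+1)) = 28.85·27.15/(56.00²·57.00) = 0.004382.

0.004382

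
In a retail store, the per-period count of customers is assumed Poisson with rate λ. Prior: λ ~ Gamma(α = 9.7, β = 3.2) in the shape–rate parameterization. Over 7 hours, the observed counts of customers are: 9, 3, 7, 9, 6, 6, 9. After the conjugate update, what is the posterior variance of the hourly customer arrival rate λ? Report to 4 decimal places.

0.5642

With a Gamma(shape α, rate β) prior, the Poisson likelihood is conjugate: the posterior is Gamma(α + ΣXᵢ, β + n).
Sum of counts S = 49 over n = 7 hours.
Posterior: Gamma(α+S, β+n) = Gamma(9.7+49, 3.2+7) = Gamma(58.7, 10.2).
Var = α/β² = 58.7/10.2² = 0.5642.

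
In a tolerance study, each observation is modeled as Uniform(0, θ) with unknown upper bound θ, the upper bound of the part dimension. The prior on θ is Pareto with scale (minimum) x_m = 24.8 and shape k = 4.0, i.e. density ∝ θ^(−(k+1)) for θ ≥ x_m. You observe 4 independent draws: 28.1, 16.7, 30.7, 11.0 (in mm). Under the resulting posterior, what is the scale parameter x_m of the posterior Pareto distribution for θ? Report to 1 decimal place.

A Pareto(scale x_m, shape k) prior on the upper bound θ of Uniform(0, θ) is conjugate: posterior is Pareto(max(x_m, max xᵢ), k + n).
Sample maximum = 30.7; prior scale x_m = 24.8 → posterior scale = max = 30.7.
Posterior shape = 4.0 + 4 = 8.0.
Posterior scale x_m = 30.7.

30.7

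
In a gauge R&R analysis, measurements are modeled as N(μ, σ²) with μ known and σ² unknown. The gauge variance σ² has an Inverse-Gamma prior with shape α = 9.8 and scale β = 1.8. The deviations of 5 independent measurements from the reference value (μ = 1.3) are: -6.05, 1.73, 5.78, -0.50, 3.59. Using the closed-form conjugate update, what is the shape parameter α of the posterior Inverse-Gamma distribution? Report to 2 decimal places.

With known mean μ and an Inverse-Gamma(α, β) prior on σ², the Normal likelihood is conjugate: posterior is Inv-Gamma(α + n/2, β + Σ(xᵢ−μ)²/2).
Σ(xᵢ−μ)² = (-6.05)² + (1.73)² + (5.78)² + (-0.50)² + (3.59)² = 86.1419.
Posterior: Inv-Gamma(9.8 + 5/2, 1.8 + 86.1419/2) = Inv-Gamma(12.30, 44.87095).
Posterior α = 12.30.

12.30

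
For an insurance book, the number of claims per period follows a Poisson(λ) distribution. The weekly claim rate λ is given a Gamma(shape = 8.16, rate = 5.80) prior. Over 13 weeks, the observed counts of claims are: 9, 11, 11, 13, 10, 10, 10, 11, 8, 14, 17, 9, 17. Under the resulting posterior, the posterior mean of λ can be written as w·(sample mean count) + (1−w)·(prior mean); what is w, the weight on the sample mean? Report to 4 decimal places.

0.6915

With a Gamma(shape α, rate β) prior, the Poisson likelihood is conjugate: the posterior is Gamma(α + ΣXᵢ, β + n).
Posterior mean = (α₀+S)/(β₀+n) = [n/(β₀+n)]·(S/n) + [β₀/(β₀+n)]·(α₀/β₀), so only n and β₀ enter the weight.
Weight on data w = n/(β₀+n) = 13/(5.80+13) = 13/18.80 = 0.6915.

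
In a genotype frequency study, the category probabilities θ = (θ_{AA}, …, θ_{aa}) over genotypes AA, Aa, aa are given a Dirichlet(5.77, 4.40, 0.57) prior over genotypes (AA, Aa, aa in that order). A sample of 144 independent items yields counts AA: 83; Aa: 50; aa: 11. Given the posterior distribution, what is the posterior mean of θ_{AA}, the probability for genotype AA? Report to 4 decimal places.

0.5737

The Dirichlet prior is conjugate to the Multinomial likelihood: each posterior αⱼ = prior αⱼ + observed count nⱼ.
Posterior concentration: (88.77, 54.40, 11.57), total = 154.74.
E[θ_{AA}|data] = α_{AA}/Σα = 88.77/154.74 = 0.5737.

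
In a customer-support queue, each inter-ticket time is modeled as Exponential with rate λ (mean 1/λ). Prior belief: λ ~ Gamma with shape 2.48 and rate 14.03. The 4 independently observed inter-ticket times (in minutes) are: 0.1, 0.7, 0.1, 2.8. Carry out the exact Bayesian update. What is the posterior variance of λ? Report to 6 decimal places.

With a Gamma(shape α, rate β) prior on the exponential rate λ, the posterior after n observations with total T = Σxᵢ is Gamma(α+n, β+T).
Sum of observations T = 3.7 minutes; n = 4.
Posterior: Gamma(2.48+4, 14.03+3.7) = Gamma(6.48, 17.73).
Var = α/β² = 0.020614.

0.020614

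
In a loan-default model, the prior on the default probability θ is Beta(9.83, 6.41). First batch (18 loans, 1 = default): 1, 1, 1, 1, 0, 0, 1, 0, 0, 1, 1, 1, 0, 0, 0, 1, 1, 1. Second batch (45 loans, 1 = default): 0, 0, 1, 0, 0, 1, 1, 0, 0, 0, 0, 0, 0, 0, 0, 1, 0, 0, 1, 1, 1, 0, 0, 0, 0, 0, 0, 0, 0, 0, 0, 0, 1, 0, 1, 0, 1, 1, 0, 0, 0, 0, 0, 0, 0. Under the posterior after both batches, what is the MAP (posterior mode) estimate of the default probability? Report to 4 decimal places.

0.3991

The Beta prior is conjugate to a Binomial/Bernoulli likelihood; the update adds successes to α and failures to β.
After batch 1: Beta(9.83+11, 6.41+7) = Beta(20.83, 13.41).
After batch 2: Beta(20.83+11, 13.41+34) = Beta(31.83, 47.41).
Mode of Beta(a,b) for a,b>1 is (a−1)/(a+b−2) = 30.83/77.24 = 0.3991.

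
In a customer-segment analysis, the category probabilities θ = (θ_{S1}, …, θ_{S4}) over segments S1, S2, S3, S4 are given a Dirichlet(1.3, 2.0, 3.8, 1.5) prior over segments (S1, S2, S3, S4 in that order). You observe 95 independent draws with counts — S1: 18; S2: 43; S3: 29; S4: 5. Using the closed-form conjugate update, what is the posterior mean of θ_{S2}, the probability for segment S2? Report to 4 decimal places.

The Dirichlet prior is conjugate to the Multinomial likelihood: each posterior αⱼ = prior αⱼ + observed count nⱼ.
Posterior concentration: (19.3, 45.0, 32.8, 6.5), total = 103.6.
E[θ_{S2}|data] = α_{S2}/Σα = 45.0/103.6 = 0.4344.

0.4344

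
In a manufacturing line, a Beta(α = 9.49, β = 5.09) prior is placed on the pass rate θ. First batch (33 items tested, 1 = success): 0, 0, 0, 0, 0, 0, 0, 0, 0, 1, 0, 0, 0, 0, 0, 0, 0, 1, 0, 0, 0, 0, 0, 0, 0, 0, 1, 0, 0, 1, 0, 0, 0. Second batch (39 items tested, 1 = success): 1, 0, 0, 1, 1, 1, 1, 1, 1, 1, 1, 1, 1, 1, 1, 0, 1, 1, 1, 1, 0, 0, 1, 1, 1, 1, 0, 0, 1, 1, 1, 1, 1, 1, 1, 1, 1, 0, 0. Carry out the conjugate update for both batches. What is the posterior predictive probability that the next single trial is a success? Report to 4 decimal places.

0.5023

The Beta prior is conjugate to a Binomial/Bernoulli likelihood; the update adds successes to α and failures to β.
After batch 1: Beta(9.49+4, 5.09+29) = Beta(13.49, 34.09).
After batch 2: Beta(13.49+30, 34.09+9) = Beta(43.49, 43.09).
For a single future Bernoulli trial, P(success | data) = α/(α+β) = 0.5023.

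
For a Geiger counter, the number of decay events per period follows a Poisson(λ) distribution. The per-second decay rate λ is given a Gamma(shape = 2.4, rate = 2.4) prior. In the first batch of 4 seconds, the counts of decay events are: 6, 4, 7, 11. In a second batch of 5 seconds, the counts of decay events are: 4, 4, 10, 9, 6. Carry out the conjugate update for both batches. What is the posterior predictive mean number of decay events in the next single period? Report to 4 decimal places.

With a Gamma(shape α, rate β) prior, the Poisson likelihood is conjugate: the posterior is Gamma(α + ΣXᵢ, β + n).
Batch 1: sum of counts S = 28 over n = 4 seconds.
After batch 1: Gamma(α+S, β+n) = Gamma(2.4+28, 2.4+4) = Gamma(30.4, 6.4).
Batch 2: sum of counts S = 33 over n = 5 seconds.
After batch 2: Gamma(α+S, β+n) = Gamma(30.4+33, 6.4+5) = Gamma(63.4, 11.4).
The predictive distribution for one future period is NegBinom with mean α/β = 5.5614.

5.5614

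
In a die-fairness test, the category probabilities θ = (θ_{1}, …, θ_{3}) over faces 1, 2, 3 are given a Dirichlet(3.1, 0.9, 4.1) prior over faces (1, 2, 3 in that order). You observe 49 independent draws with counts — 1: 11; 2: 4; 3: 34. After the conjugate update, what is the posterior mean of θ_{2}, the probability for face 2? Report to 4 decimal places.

The Dirichlet prior is conjugate to the Multinomial likelihood: each posterior αⱼ = prior αⱼ + observed count nⱼ.
Posterior concentration: (14.1, 4.9, 38.1), total = 57.1.
E[θ_{2}|data] = α_{2}/Σα = 4.9/57.1 = 0.0858.

0.0858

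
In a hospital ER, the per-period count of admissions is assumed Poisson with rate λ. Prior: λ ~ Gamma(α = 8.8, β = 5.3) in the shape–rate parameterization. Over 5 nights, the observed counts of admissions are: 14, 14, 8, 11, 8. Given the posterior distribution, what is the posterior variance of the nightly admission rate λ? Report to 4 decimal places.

0.6014

With a Gamma(shape α, rate β) prior, the Poisson likelihood is conjugate: the posterior is Gamma(α + ΣXᵢ, β + n).
Sum of counts S = 55 over n = 5 nights.
Posterior: Gamma(α+S, β+n) = Gamma(8.8+55, 5.3+5) = Gamma(63.8, 10.3).
Var = α/β² = 63.8/10.3² = 0.6014.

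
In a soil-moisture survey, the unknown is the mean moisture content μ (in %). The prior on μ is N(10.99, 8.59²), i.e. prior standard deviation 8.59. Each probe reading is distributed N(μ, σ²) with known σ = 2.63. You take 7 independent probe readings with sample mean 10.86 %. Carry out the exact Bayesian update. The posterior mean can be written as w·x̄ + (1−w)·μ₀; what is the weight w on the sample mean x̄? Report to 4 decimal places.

0.9868

For Normal data with known variance σ², a Normal(μ₀, σ₀²) prior on μ is conjugate. Posterior precision = 1/σ₀² + n/σ²; posterior mean is the precision-weighted average of μ₀ and x̄.
σ₀² = 8.59² = 73.7881, σ² = 2.63² = 6.9169. Prior precision 1/σ₀² = 1/73.7881; data precision n/σ² = 7/6.9169.
w = (n/σ²)/(1/σ₀² + n/σ²) = n·σ₀²/(σ² + n·σ₀²) = 7·73.7881/(6.9169 + 7·73.7881) = 516.5167/523.4336 = 0.9868.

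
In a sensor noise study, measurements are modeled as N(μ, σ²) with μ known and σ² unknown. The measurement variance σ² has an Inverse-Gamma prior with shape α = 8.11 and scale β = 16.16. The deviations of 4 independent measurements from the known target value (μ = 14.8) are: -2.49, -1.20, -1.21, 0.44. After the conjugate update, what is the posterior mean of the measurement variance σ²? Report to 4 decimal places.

2.2842

With known mean μ and an Inverse-Gamma(α, β) prior on σ², the Normal likelihood is conjugate: posterior is Inv-Gamma(α + n/2, β + Σ(xᵢ−μ)²/2).
Σ(xᵢ−μ)² = (-2.49)² + (-1.20)² + (-1.21)² + (0.44)² = 9.2978.
Posterior: Inv-Gamma(8.11 + 4/2, 16.16 + 9.2978/2) = Inv-Gamma(10.11, 20.80890).
E[σ²|data] = β/(α−1) = 20.80890/9.11 = 2.2842.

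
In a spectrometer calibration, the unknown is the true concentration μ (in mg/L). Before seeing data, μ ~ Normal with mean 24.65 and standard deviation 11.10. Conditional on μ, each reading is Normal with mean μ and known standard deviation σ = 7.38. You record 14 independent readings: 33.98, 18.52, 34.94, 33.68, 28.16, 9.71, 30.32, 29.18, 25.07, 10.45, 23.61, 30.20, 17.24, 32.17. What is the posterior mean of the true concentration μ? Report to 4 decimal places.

For Normal data with known variance σ², a Normal(μ₀, σ₀²) prior on μ is conjugate. Posterior precision = 1/σ₀² + n/σ²; posterior mean is the precision-weighted average of μ₀ and x̄.
Σxᵢ = 33.98 + 18.52 + 34.94 + 33.68 + 28.16 + 9.71 + 30.32 + 29.18 + 25.07 + 10.45 + 23.61 + 30.20 + 17.24 + 32.17 = 357.23, so n·x̄ = 357.23.
σ₀² = 11.10² = 123.21, σ² = 7.38² = 54.4644; σ² + n·σ₀² = 54.4644 + 14·123.21 = 1779.4044.
Posterior mean = (μ₀/σ₀² + n·x̄/σ²)/(1/σ₀² + n/σ²) = (σ²·μ₀ + σ₀²·n·x̄)/(σ² + n·σ₀²) = (54.4644·24.65 + 123.21·357.23)/1779.4044 = 45356.85576/1779.4044 = 25.4899.

25.4899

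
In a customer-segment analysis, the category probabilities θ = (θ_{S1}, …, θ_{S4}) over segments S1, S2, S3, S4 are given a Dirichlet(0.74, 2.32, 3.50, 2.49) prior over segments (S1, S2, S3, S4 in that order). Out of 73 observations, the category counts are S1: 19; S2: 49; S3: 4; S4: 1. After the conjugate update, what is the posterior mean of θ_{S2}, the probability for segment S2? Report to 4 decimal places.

The Dirichlet prior is conjugate to the Multinomial likelihood: each posterior αⱼ = prior αⱼ + observed count nⱼ.
Posterior concentration: (19.74, 51.32, 7.50, 3.49), total = 82.05.
E[θ_{S2}|data] = α_{S2}/Σα = 51.32/82.05 = 0.6255.

0.6255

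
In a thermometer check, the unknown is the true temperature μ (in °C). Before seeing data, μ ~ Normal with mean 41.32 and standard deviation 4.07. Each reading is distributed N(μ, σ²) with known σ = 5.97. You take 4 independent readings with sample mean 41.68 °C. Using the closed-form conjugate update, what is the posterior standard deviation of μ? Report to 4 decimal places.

2.4070

For Normal data with known variance σ², a Normal(μ₀, σ₀²) prior on μ is conjugate. Posterior precision = 1/σ₀² + n/σ²; posterior mean is the precision-weighted average of μ₀ and x̄.
σ₀² = 4.07² = 16.5649, σ² = 5.97² = 35.6409; σ² + n·σ₀² = 35.6409 + 4·16.5649 = 101.9005.
Posterior precision = 1/σ₀² + n/σ² = 1/16.5649 + 4/35.6409 = (σ² + n·σ₀²)/(σ₀²σ²) = 101.9005/(16.5649·35.6409); posterior variance σₙ² = σ₀²σ²/(σ² + n·σ₀²) = 16.5649·35.6409/101.9005 = 5.793769.
Posterior SD = √σₙ² = √(16.5649·35.6409/101.9005) = 2.4070.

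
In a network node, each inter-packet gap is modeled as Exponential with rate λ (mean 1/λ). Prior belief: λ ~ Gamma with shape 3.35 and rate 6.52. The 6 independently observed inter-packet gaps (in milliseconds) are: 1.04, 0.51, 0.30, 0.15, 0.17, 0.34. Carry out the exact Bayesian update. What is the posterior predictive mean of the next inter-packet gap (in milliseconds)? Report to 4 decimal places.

1.0814

With a Gamma(shape α, rate β) prior on the exponential rate λ, the posterior after n observations with total T = Σxᵢ is Gamma(α+n, β+T).
Sum of observations T = 2.51 milliseconds; n = 6.
Posterior: Gamma(3.35+6, 6.52+2.51) = Gamma(9.35, 9.03).
The predictive distribution for the next observation is Lomax; its mean is β/(α−1) = 9.03/8.35 = 1.0814.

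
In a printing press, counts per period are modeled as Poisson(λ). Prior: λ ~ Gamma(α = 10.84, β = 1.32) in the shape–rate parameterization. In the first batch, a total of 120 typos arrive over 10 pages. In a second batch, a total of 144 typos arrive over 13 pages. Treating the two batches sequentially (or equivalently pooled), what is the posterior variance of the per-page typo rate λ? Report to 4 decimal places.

With a Gamma(shape α, rate β) prior, the Poisson likelihood is conjugate: the posterior is Gamma(α + ΣXᵢ, β + n).
After batch 1: Gamma(α+S, β+n) = Gamma(10.84+120, 1.32+10) = Gamma(130.84, 11.32).
After batch 2: Gamma(α+S, β+n) = Gamma(130.84+144, 11.32+13) = Gamma(274.84, 24.32).
Var = α/β² = 274.84/24.32² = 0.4647.

0.4647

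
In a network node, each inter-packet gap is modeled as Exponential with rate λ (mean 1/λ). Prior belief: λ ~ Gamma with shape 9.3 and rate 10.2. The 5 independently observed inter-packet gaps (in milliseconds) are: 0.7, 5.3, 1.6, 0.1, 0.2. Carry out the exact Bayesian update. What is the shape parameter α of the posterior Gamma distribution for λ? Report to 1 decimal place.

14.3

With a Gamma(shape α, rate β) prior on the exponential rate λ, the posterior after n observations with total T = Σxᵢ is Gamma(α+n, β+T).
Sum of observations T = 7.9 milliseconds; n = 5.
Posterior: Gamma(9.3+5, 10.2+7.9) = Gamma(14.3, 18.1).
Posterior α = 14.3.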